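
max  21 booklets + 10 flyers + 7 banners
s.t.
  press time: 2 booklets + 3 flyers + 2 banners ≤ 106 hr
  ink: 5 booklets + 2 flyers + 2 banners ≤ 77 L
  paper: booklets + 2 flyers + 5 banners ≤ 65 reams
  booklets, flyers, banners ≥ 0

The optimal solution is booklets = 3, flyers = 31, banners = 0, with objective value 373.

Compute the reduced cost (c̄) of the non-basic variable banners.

Binding: ink and paper. Non-binding: press time (7 unused).
By complementary slackness, y = 0 for the non-binding constraint.
Dual feasibility on the basic columns requires 5·y_ink + 1·y_paper = 21, 2·y_ink + 2·y_paper = 10.
Solving: y_ink = 4, y_paper = 1.
Reduced cost of banners: c₃ − yᵀa₃ = 7 − (4·2 + 1·5) = 7 − 13 = -6.

-6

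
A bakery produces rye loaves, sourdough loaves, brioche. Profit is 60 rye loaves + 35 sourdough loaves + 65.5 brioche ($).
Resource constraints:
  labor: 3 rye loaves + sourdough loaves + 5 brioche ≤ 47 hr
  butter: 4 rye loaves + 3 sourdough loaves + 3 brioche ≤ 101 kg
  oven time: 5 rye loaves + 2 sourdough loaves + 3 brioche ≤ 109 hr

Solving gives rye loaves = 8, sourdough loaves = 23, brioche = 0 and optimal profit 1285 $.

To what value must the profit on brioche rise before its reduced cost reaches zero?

Binding: labor and butter. Non-binding: oven time (23 unused).
By complementary slackness, y = 0 for the non-binding constraint.
Dual feasibility on the basic columns requires 3·y_labor + 4·y_butter = 60, 1·y_labor + 3·y_butter = 35.
This yields shadow prices y_labor = 8, y_butter = 9.
brioche enters the basis when its profit ≥ yᵀa₃ = 8·5 + 9·3 = 67.

67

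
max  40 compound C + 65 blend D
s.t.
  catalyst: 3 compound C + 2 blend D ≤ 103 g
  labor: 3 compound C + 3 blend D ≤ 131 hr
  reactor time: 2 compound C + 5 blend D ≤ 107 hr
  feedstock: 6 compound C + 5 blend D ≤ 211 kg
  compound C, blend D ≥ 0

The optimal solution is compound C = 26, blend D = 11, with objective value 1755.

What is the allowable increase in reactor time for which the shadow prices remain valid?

104

Binding constraints: reactor time, feedstock. The basis is B = [[2,5],[6,5]] with det -20.
Per unit increase in reactor time, x* moves by d = (-0.25, 0.3).
The basis stays optimal until compound C reaches 0; allowable increase = 104 hr.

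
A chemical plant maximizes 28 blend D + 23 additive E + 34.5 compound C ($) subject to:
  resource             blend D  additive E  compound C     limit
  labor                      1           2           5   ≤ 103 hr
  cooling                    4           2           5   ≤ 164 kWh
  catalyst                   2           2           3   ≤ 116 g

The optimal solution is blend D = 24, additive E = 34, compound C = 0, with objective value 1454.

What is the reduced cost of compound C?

-5

Check each constraint at x*: labor 92/103 (slack 11); cooling 164/164 (tight); catalyst 116/116 (tight).
Since labor is not tight, its dual is 0.
Dual feasibility on the basic columns requires 4·y_cooling + 2·y_catalyst = 28, 2·y_cooling + 2·y_catalyst = 23.
Solving: y_cooling = 2.5, y_catalyst = 9.
Reduced cost of compound C: c₃ − yᵀa₃ = 34.5 − (2.5·5 + 9·3) = 34.5 − 39.5 = -5.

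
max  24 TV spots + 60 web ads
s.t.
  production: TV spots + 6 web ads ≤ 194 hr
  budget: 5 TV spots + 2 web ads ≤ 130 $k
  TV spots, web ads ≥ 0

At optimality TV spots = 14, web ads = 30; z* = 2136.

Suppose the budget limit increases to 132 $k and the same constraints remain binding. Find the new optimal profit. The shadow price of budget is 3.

2142

Δb = 2, so new z* = 2136 + (3)·(2) = 2136 + 6 = 2142.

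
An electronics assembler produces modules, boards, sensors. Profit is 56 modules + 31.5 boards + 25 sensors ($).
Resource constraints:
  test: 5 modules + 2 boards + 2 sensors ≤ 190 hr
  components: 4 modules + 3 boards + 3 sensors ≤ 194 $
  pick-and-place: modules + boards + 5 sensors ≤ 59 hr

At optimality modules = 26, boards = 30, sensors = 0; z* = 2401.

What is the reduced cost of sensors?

Binding: test and components. Non-binding: pick-and-place (3 unused).
Since pick-and-place is not tight, its dual is 0.
From A_Bᵀ y = c: 5·y_test + 4·y_components = 56; 2·y_test + 3·y_components = 31.5.
Solving: y_test = 6, y_components = 6.5.
Reduced cost of sensors: c₃ − yᵀa₃ = 25 − (6·2 + 6.5·3) = 25 − 31.5 = -6.5.

-6.5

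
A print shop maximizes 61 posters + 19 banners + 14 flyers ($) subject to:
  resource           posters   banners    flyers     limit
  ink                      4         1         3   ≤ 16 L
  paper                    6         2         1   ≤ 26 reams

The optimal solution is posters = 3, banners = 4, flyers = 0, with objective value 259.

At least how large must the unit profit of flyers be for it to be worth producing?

19.5

Both ink and paper are binding at x*.
From A_Bᵀ y = c: 4·y_ink + 6·y_paper = 61; 1·y_ink + 2·y_paper = 19.
→ y_ink = 4 and y_paper = 7.5.
flyers enters the basis when its profit ≥ yᵀa₃ = 4·3 + 7.5·1 = 19.5.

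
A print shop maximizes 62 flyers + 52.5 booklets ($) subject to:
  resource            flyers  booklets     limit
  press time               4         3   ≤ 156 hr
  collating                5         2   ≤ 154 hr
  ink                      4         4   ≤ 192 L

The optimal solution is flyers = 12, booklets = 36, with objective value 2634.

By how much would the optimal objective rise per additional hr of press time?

9.5

Binding: press time and ink. Non-binding: collating (22 unused).
Since collating is not tight, its dual is 0.
From A_Bᵀ y = c: 4·y_press time + 4·y_ink = 62; 3·y_press time + 4·y_ink = 52.5.
Solving: y_press time = 9.5, y_ink = 6.
Shadow price of press time = 9.5.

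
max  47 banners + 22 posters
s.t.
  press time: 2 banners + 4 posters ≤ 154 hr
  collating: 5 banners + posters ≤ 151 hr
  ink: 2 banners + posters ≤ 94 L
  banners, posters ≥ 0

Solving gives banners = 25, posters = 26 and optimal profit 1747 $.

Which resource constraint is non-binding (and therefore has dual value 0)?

ink

press time: 154/154 (binding)
collating: 151/151 (binding)
ink: 76/94 (slack 18)
By complementary slackness, a constraint with positive slack has shadow price 0 → ink.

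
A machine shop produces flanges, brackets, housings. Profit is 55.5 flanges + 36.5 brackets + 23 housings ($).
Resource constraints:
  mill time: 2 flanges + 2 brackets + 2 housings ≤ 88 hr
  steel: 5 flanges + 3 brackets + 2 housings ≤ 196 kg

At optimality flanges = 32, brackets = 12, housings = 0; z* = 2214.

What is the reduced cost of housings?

Both mill time and steel are binding at x*.
The binding rows give the dual system: 2·y_mill time + 5·y_steel = 55.5 and 2·y_mill time + 3·y_steel = 36.5.
Solving: y_mill time = 4, y_steel = 9.5.
Reduced cost of housings: c₃ − yᵀa₃ = 23 − (4·2 + 9.5·2) = 23 − 27 = -4.

-4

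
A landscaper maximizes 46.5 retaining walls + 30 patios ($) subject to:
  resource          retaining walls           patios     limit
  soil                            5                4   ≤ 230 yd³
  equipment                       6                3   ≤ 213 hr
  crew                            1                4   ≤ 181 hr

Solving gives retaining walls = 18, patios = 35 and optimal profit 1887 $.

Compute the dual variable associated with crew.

0

At the optimum: soil uses 230 of 230 (binding); equipment uses 213 of 213 (binding); crew uses 158 of 181 (slack = 23).
By complementary slackness, y = 0 for the non-binding constraint.
Dual feasibility on the basic columns requires 5·y_soil + 6·y_equipment = 46.5, 4·y_soil + 3·y_equipment = 30.
→ y_soil = 4.5 and y_equipment = 4.
Shadow price of crew = 0.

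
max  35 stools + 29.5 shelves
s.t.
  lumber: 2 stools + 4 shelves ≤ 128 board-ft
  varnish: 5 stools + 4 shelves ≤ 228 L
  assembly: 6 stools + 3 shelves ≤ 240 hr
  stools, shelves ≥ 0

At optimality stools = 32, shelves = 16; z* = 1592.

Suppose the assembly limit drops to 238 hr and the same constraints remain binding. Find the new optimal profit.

1583

Check each constraint at x*: lumber 128/128 (tight); varnish 224/228 (slack 4); assembly 240/240 (tight).
Slack constraints have shadow price 0 (complementary slackness).
Dual feasibility on the basic columns requires 2·y_lumber + 6·y_assembly = 35, 4·y_lumber + 3·y_assembly = 29.5.
This yields shadow prices y_lumber = 4, y_assembly = 4.5.
Δz = y_assembly·Δb = 4.5 × (-2) = -9, so new z* = 1592 − 9 = 1583.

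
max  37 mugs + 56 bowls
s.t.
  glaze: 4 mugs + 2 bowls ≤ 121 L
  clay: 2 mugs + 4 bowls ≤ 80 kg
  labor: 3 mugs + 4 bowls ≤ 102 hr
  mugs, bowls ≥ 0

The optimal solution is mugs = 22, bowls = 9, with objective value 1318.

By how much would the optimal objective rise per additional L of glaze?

0

At the optimum: glaze uses 106 of 121 (slack = 15); clay uses 80 of 80 (binding); labor uses 102 of 102 (binding).
By complementary slackness, y = 0 for the non-binding constraint.
The binding rows give the dual system: 2·y_clay + 3·y_labor = 37 and 4·y_clay + 4·y_labor = 56.
→ y_clay = 5 and y_labor = 9.
Shadow price of glaze = 0.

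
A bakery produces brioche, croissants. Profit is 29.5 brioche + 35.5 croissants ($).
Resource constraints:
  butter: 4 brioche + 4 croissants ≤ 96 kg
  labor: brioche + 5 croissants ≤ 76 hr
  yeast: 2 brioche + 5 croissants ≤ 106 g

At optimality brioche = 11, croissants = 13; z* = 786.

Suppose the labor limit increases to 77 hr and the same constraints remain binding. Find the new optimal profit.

Check each constraint at x*: butter 96/96 (tight); labor 76/76 (tight); yeast 87/106 (slack 19).
Since yeast is not tight, its dual is 0.
The binding rows give the dual system: 4·y_butter + 1·y_labor = 29.5 and 4·y_butter + 5·y_labor = 35.5.
→ y_butter = 7 and y_labor = 1.5.
Δz = y_labor·Δb = 1.5 × (1) = 1.5, so new z* = 786 + 1.5 = 787.5.

787.5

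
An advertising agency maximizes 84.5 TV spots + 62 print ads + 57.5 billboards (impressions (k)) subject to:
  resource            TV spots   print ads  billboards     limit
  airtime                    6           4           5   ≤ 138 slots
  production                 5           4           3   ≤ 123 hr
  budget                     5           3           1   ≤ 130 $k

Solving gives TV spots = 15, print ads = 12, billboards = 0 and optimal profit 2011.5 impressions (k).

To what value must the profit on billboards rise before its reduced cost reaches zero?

60.5

Binding: airtime and production. Non-binding: budget (19 unused).
Since budget is not tight, its dual is 0.
From A_Bᵀ y = c: 6·y_airtime + 5·y_production = 84.5; 4·y_airtime + 4·y_production = 62.
Solving: y_airtime = 7, y_production = 8.5.
billboards enters the basis when its profit ≥ yᵀa₃ = 7·5 + 8.5·3 = 60.5.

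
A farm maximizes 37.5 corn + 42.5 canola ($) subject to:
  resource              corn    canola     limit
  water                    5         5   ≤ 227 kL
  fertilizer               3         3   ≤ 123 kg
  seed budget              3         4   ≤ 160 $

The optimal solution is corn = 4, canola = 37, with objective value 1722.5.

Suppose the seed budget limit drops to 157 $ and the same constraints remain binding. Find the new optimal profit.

1707.5

At the optimum: water uses 205 of 227 (slack = 22); fertilizer uses 123 of 123 (binding); seed budget uses 160 of 160 (binding).
Since water is not tight, its dual is 0.
The binding rows give the dual system: 3·y_fertilizer + 3·y_seed budget = 37.5 and 3·y_fertilizer + 4·y_seed budget = 42.5.
This yields shadow prices y_fertilizer = 7.5, y_seed budget = 5.
Δz = y_seed budget·Δb = 5 × (-3) = -15, so new z* = 1722.5 − 15 = 1707.5.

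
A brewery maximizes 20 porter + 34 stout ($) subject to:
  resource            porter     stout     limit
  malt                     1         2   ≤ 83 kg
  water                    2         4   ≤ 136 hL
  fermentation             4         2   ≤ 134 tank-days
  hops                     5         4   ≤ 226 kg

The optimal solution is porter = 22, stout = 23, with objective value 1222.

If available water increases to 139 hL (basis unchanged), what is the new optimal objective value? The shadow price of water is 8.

Δb = 3, so new z* = 1222 + (8)·(3) = 1222 + 24 = 1246.

1246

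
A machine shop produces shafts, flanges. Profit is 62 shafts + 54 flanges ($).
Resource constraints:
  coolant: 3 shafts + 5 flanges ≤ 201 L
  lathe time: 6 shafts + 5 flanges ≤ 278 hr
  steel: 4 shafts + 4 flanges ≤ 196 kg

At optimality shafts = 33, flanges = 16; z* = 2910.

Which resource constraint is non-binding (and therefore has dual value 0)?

coolant

coolant: 179/201 (slack 22)
lathe time: 278/278 (binding)
steel: 196/196 (binding)
By complementary slackness, a constraint with positive slack has shadow price 0 → coolant.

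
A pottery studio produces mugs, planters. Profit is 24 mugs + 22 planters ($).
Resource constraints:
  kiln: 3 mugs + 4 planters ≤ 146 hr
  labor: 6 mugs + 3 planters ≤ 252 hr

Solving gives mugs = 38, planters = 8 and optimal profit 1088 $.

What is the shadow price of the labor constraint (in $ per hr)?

At the optimum: kiln uses 146 of 146 (binding); labor uses 252 of 252 (binding).
From A_Bᵀ y = c: 3·y_kiln + 6·y_labor = 24; 4·y_kiln + 3·y_labor = 22.
Solving: y_kiln = 4, y_labor = 2.
Shadow price of labor = 2.

2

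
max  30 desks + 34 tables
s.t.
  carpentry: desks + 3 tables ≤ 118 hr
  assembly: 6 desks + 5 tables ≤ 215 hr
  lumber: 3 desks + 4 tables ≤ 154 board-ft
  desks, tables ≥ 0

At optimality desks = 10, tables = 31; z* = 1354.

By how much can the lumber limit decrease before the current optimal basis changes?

46.5

Binding constraints: assembly, lumber. The basis is B = [[6,5],[3,4]] with det 9.
Per unit decrease in lumber, x* moves by d = (0.5556, -0.6667).
The basis stays optimal until tables reaches 0; allowable decrease = 46.5 board-ft.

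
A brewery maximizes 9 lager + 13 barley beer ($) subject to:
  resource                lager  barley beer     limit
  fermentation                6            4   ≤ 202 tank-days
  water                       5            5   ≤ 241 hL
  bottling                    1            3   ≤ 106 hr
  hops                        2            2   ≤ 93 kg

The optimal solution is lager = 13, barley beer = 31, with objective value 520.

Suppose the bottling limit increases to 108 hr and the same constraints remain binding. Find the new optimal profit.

At the optimum: fermentation uses 202 of 202 (binding); water uses 220 of 241 (slack = 21); bottling uses 106 of 106 (binding); hops uses 88 of 93 (slack = 5).
Slack constraints have shadow price 0 (complementary slackness).
Dual feasibility on the basic columns requires 6·y_fermentation + 1·y_bottling = 9, 4·y_fermentation + 3·y_bottling = 13.
Solving: y_fermentation = 1, y_bottling = 3.
Δz = y_bottling·Δb = 3 × (2) = 6, so new z* = 520 + 6 = 526.

526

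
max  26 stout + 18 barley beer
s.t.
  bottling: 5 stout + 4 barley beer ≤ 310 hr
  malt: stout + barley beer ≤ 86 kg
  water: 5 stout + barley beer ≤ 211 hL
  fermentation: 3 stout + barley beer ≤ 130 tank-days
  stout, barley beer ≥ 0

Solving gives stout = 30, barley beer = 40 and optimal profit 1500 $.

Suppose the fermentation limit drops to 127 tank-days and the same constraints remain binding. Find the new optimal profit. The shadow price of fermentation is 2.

Δb = -3, so new z* = 1500 + (2)·(-3) = 1500 − 6 = 1494.

1494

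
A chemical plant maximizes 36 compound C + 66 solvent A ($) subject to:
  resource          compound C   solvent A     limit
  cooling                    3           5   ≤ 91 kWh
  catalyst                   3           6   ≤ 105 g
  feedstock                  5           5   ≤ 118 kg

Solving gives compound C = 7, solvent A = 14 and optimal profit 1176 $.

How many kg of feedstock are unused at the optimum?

13

feedstock used = 5·7 + 5·14 = 105; slack = 118 − 105 = 13.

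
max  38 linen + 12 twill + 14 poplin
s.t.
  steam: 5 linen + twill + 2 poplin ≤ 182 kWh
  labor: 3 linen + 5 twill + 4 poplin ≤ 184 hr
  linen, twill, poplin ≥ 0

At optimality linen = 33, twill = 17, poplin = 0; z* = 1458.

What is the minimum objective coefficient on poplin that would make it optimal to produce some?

Both steam and labor are binding at x*.
Dual feasibility on the basic columns requires 5·y_steam + 3·y_labor = 38, 1·y_steam + 5·y_labor = 12.
→ y_steam = 7 and y_labor = 1.
poplin enters the basis when its profit ≥ yᵀa₃ = 7·2 + 1·4 = 18.

18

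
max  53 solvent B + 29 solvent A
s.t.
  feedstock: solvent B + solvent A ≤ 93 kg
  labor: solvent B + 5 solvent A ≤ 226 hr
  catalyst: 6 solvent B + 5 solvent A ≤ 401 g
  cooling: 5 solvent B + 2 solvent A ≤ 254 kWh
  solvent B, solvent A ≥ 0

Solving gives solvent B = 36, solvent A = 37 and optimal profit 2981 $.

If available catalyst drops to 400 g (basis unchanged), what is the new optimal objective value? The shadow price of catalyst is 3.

Δb = -1, so new z* = 2981 + (3)·(-1) = 2981 − 3 = 2978.

2978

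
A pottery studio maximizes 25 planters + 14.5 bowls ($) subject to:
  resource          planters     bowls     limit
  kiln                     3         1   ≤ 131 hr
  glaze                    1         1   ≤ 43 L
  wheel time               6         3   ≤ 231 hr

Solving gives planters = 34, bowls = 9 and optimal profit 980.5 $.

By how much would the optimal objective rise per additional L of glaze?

Check each constraint at x*: kiln 111/131 (slack 20); glaze 43/43 (tight); wheel time 231/231 (tight).
Slack constraints have shadow price 0 (complementary slackness).
The binding rows give the dual system: 1·y_glaze + 6·y_wheel time = 25 and 1·y_glaze + 3·y_wheel time = 14.5.
This yields shadow prices y_glaze = 4, y_wheel time = 3.5.
Shadow price of glaze = 4.

4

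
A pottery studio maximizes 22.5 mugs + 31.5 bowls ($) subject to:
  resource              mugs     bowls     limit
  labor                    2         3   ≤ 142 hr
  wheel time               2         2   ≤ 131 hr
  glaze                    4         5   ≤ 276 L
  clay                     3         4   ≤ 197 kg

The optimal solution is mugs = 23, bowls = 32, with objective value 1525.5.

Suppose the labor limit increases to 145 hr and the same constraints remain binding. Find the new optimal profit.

At the optimum: labor uses 142 of 142 (binding); wheel time uses 110 of 131 (slack = 21); glaze uses 252 of 276 (slack = 24); clay uses 197 of 197 (binding).
By complementary slackness, y = 0 for the non-binding constraints.
From A_Bᵀ y = c: 2·y_labor + 3·y_clay = 22.5; 3·y_labor + 4·y_clay = 31.5.
→ y_labor = 4.5 and y_clay = 4.5.
Δz = y_labor·Δb = 4.5 × (3) = 13.5, so new z* = 1525.5 + 13.5 = 1539.

1539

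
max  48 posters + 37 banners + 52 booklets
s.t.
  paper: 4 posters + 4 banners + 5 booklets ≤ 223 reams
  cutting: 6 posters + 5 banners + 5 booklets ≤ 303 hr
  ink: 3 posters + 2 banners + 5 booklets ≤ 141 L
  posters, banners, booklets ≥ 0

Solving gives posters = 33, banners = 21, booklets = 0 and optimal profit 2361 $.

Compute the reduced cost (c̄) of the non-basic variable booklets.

Check each constraint at x*: paper 216/223 (slack 7); cutting 303/303 (tight); ink 141/141 (tight).
By complementary slackness, y = 0 for the non-binding constraint.
From A_Bᵀ y = c: 6·y_cutting + 3·y_ink = 48; 5·y_cutting + 2·y_ink = 37.
Solving: y_cutting = 5, y_ink = 6.
Reduced cost of booklets: c₃ − yᵀa₃ = 52 − (5·5 + 6·5) = 52 − 55 = -3.

-3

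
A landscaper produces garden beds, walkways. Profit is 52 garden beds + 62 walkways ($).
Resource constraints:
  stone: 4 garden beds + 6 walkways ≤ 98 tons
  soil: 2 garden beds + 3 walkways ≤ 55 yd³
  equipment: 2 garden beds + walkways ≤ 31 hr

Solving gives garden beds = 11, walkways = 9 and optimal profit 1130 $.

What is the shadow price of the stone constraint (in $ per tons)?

At the optimum: stone uses 98 of 98 (binding); soil uses 49 of 55 (slack = 6); equipment uses 31 of 31 (binding).
By complementary slackness, y = 0 for the non-binding constraint.
Dual feasibility on the basic columns requires 4·y_stone + 2·y_equipment = 52, 6·y_stone + 1·y_equipment = 62.
Solving: y_stone = 9, y_equipment = 8.
Shadow price of stone = 9.

9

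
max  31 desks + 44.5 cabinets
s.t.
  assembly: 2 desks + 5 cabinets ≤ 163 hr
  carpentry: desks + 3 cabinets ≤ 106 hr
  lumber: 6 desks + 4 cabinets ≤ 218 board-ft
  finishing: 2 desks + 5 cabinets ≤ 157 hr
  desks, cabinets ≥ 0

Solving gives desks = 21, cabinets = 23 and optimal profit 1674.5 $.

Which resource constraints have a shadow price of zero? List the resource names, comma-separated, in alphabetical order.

assembly, carpentry

assembly: 157/163 (slack 6)
carpentry: 90/106 (slack 16)
lumber: 218/218 (binding)
finishing: 157/157 (binding)
By complementary slackness, a constraint with positive slack has shadow price 0 → assembly, carpentry.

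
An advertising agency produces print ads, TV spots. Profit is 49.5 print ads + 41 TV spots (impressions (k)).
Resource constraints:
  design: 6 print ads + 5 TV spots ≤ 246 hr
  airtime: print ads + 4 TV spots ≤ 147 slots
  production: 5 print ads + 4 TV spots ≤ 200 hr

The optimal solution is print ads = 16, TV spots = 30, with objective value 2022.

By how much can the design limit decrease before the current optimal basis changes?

Binding constraints: design, production. The basis is B = [[6,5],[5,4]] with det -1.
Per unit decrease in design, x* moves by d = (4, -5).
The basis stays optimal until TV spots reaches 0; allowable decrease = 6 hr.

6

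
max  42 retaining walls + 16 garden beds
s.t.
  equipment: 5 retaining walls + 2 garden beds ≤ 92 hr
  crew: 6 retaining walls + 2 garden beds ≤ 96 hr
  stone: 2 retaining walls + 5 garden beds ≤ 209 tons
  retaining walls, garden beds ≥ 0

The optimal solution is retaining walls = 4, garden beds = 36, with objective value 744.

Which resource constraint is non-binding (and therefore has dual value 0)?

equipment: 92/92 (binding)
crew: 96/96 (binding)
stone: 188/209 (slack 21)
By complementary slackness, a constraint with positive slack has shadow price 0 → stone.

stone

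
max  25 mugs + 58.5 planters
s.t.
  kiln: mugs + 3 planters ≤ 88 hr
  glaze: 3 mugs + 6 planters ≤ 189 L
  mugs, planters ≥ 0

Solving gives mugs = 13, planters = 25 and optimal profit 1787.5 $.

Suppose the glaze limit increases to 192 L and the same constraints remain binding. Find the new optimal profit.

Both kiln and glaze are binding at x*.
The binding rows give the dual system: 1·y_kiln + 3·y_glaze = 25 and 3·y_kiln + 6·y_glaze = 58.5.
This yields shadow prices y_kiln = 8.5, y_glaze = 5.5.
Δz = y_glaze·Δb = 5.5 × (3) = 16.5, so new z* = 1787.5 + 16.5 = 1804.

1804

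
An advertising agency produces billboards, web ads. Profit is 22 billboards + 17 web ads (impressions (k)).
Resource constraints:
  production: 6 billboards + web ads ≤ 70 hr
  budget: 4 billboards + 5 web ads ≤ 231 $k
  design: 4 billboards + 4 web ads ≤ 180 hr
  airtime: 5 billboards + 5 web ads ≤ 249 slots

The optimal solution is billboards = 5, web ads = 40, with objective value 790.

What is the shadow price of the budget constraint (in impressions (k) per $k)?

0

Binding: production and design. Non-binding: budget (11 unused), airtime (24 unused).
By complementary slackness, y = 0 for the non-binding constraints.
From A_Bᵀ y = c: 6·y_production + 4·y_design = 22; 1·y_production + 4·y_design = 17.
Solving: y_production = 1, y_design = 4.
Shadow price of budget = 0.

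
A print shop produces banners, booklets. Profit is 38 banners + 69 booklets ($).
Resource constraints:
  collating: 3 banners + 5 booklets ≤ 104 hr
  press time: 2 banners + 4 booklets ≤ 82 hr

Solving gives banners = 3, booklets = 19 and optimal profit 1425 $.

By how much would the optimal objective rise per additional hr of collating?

Both collating and press time are binding at x*.
From A_Bᵀ y = c: 3·y_collating + 2·y_press time = 38; 5·y_collating + 4·y_press time = 69.
This yields shadow prices y_collating = 7, y_press time = 8.5.
Shadow price of collating = 7.

7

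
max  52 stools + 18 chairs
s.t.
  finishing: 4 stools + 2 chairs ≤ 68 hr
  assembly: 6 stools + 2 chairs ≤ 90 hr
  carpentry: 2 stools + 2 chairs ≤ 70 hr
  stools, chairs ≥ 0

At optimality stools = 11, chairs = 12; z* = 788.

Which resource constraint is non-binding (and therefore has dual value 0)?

carpentry

finishing: 68/68 (binding)
assembly: 90/90 (binding)
carpentry: 46/70 (slack 24)
By complementary slackness, a constraint with positive slack has shadow price 0 → carpentry.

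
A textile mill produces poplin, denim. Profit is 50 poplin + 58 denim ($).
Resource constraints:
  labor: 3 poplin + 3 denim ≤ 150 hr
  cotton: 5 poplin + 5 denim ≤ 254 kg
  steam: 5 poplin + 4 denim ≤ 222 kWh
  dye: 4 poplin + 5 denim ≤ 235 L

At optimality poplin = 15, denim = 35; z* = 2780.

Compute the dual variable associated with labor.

At the optimum: labor uses 150 of 150 (binding); cotton uses 250 of 254 (slack = 4); steam uses 215 of 222 (slack = 7); dye uses 235 of 235 (binding).
Since cotton, steam are not tight, their duals are 0.
From A_Bᵀ y = c: 3·y_labor + 4·y_dye = 50; 3·y_labor + 5·y_dye = 58.
This yields shadow prices y_labor = 6, y_dye = 8.
Shadow price of labor = 6.

6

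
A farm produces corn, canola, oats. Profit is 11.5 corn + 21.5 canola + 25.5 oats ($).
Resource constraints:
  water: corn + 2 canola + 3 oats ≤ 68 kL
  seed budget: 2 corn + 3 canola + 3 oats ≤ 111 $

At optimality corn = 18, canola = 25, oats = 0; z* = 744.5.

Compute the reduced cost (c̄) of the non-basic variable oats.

At the optimum: water uses 68 of 68 (binding); seed budget uses 111 of 111 (binding).
The binding rows give the dual system: 1·y_water + 2·y_seed budget = 11.5 and 2·y_water + 3·y_seed budget = 21.5.
→ y_water = 8.5 and y_seed budget = 1.5.
Reduced cost of oats: c₃ − yᵀa₃ = 25.5 − (8.5·3 + 1.5·3) = 25.5 − 30 = -4.5.

-4.5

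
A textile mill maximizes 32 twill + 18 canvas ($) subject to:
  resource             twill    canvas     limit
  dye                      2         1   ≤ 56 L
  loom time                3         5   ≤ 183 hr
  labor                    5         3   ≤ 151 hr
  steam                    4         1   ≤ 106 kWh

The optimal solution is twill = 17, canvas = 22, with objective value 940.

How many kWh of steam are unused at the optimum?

steam used = 4·17 + 1·22 = 90; slack = 106 − 90 = 16.

16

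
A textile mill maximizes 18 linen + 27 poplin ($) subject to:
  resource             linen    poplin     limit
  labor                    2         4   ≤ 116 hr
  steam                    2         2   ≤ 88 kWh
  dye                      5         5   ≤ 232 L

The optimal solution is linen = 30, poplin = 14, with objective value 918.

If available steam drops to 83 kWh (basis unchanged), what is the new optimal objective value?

895.5

At the optimum: labor uses 116 of 116 (binding); steam uses 88 of 88 (binding); dye uses 220 of 232 (slack = 12).
By complementary slackness, y = 0 for the non-binding constraint.
Dual feasibility on the basic columns requires 2·y_labor + 2·y_steam = 18, 4·y_labor + 2·y_steam = 27.
This yields shadow prices y_labor = 4.5, y_steam = 4.5.
Δz = y_steam·Δb = 4.5 × (-5) = -22.5, so new z* = 918 − 22.5 = 895.5.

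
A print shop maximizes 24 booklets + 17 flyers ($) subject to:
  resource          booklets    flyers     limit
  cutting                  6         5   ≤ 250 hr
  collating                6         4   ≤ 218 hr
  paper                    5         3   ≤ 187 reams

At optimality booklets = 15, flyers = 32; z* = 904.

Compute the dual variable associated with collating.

3

At the optimum: cutting uses 250 of 250 (binding); collating uses 218 of 218 (binding); paper uses 171 of 187 (slack = 16).
By complementary slackness, y = 0 for the non-binding constraint.
From A_Bᵀ y = c: 6·y_cutting + 6·y_collating = 24; 5·y_cutting + 4·y_collating = 17.
Solving: y_cutting = 1, y_collating = 3.
Shadow price of collating = 3.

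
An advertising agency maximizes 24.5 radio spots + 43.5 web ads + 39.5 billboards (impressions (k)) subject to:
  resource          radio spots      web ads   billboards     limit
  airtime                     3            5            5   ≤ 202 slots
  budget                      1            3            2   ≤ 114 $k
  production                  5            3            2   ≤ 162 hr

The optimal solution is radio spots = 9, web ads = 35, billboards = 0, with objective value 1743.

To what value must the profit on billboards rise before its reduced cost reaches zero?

41.5

At the optimum: airtime uses 202 of 202 (binding); budget uses 114 of 114 (binding); production uses 150 of 162 (slack = 12).
Since production is not tight, its dual is 0.
Dual feasibility on the basic columns requires 3·y_airtime + 1·y_budget = 24.5, 5·y_airtime + 3·y_budget = 43.5.
Solving: y_airtime = 7.5, y_budget = 2.
billboards enters the basis when its profit ≥ yᵀa₃ = 7.5·5 + 2·2 = 41.5.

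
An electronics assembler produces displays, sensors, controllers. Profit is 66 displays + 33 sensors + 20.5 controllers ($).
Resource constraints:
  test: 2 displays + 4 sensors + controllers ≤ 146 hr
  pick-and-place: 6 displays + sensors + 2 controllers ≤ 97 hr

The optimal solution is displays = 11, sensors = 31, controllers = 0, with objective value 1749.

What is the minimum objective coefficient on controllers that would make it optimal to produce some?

Both test and pick-and-place are binding at x*.
The binding rows give the dual system: 2·y_test + 6·y_pick-and-place = 66 and 4·y_test + 1·y_pick-and-place = 33.
→ y_test = 6 and y_pick-and-place = 9.
controllers enters the basis when its profit ≥ yᵀa₃ = 6·1 + 9·2 = 24.

24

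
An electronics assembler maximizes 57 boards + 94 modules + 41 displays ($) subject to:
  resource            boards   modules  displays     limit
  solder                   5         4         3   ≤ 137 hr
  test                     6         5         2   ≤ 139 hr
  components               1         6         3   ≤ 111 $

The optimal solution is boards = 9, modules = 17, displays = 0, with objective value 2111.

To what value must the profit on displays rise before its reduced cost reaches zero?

43

Check each constraint at x*: solder 113/137 (slack 24); test 139/139 (tight); components 111/111 (tight).
By complementary slackness, y = 0 for the non-binding constraint.
Dual feasibility on the basic columns requires 6·y_test + 1·y_components = 57, 5·y_test + 6·y_components = 94.
Solving: y_test = 8, y_components = 9.
displays enters the basis when its profit ≥ yᵀa₃ = 8·2 + 9·3 = 43.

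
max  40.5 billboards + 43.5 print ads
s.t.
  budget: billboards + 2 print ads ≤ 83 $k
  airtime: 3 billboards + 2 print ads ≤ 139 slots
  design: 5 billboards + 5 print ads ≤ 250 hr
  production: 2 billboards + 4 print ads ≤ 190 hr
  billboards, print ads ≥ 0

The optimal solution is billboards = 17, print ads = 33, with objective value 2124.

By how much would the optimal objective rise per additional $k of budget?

3

Check each constraint at x*: budget 83/83 (tight); airtime 117/139 (slack 22); design 250/250 (tight); production 166/190 (slack 24).
By complementary slackness, y = 0 for the non-binding constraints.
From A_Bᵀ y = c: 1·y_budget + 5·y_design = 40.5; 2·y_budget + 5·y_design = 43.5.
→ y_budget = 3 and y_design = 7.5.
Shadow price of budget = 3.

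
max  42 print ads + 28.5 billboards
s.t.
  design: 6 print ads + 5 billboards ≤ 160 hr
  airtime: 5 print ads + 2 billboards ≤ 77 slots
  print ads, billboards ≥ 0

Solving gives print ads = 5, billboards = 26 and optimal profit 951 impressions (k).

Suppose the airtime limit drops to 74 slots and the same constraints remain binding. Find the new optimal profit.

942

Both design and airtime are binding at x*.
From A_Bᵀ y = c: 6·y_design + 5·y_airtime = 42; 5·y_design + 2·y_airtime = 28.5.
→ y_design = 4.5 and y_airtime = 3.
Δz = y_airtime·Δb = 3 × (-3) = -9, so new z* = 951 − 9 = 942.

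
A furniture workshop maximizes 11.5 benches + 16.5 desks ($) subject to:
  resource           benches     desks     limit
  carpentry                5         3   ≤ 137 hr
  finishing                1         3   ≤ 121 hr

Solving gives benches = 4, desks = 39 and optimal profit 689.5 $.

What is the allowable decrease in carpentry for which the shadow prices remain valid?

16

Binding constraints: carpentry, finishing. The basis is B = [[5,3],[1,3]] with det 12.
Per unit decrease in carpentry, x* moves by d = (-0.25, 0.0833).
The basis stays optimal until benches reaches 0; allowable decrease = 16 hr.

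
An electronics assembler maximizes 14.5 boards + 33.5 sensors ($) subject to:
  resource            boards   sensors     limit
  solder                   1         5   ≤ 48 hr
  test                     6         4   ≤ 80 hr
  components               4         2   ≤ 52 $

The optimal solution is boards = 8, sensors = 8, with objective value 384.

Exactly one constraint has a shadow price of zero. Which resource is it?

components

solder: 48/48 (binding)
test: 80/80 (binding)
components: 48/52 (slack 4)
By complementary slackness, a constraint with positive slack has shadow price 0 → components.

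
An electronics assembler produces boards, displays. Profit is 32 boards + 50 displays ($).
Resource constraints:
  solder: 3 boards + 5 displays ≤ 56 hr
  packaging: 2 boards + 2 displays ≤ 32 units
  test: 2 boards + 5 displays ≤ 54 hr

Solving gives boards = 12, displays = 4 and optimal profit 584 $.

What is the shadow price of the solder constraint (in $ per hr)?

9

Binding: solder and packaging. Non-binding: test (10 unused).
Since test is not tight, its dual is 0.
From A_Bᵀ y = c: 3·y_solder + 2·y_packaging = 32; 5·y_solder + 2·y_packaging = 50.
This yields shadow prices y_solder = 9, y_packaging = 2.5.
Shadow price of solder = 9.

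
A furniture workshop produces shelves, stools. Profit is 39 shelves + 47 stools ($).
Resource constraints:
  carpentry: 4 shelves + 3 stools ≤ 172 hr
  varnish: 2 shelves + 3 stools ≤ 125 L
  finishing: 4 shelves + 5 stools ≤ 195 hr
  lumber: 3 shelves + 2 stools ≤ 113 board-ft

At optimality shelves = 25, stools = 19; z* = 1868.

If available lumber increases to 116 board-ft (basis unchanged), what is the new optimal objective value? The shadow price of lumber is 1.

Δb = 3, so new z* = 1868 + (1)·(3) = 1868 + 3 = 1871.

1871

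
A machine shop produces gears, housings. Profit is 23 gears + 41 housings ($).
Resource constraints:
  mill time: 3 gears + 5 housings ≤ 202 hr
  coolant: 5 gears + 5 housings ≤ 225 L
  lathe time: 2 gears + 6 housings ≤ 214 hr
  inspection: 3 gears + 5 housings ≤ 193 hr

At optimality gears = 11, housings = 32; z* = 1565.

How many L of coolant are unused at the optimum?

coolant used = 5·11 + 5·32 = 215; slack = 225 − 215 = 10.

10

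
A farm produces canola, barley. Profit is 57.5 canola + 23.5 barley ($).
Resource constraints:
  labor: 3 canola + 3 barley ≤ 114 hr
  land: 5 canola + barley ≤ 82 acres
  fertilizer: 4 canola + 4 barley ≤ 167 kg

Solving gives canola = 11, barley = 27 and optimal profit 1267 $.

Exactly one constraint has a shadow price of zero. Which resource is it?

labor: 114/114 (binding)
land: 82/82 (binding)
fertilizer: 152/167 (slack 15)
By complementary slackness, a constraint with positive slack has shadow price 0 → fertilizer.

fertilizer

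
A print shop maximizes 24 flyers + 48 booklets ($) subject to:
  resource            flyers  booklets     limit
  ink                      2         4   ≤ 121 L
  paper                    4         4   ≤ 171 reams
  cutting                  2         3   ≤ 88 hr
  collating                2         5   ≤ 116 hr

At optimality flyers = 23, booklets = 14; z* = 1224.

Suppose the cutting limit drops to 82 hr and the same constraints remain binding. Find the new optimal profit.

1188

At the optimum: ink uses 102 of 121 (slack = 19); paper uses 148 of 171 (slack = 23); cutting uses 88 of 88 (binding); collating uses 116 of 116 (binding).
Slack constraints have shadow price 0 (complementary slackness).
Dual feasibility on the basic columns requires 2·y_cutting + 2·y_collating = 24, 3·y_cutting + 5·y_collating = 48.
→ y_cutting = 6 and y_collating = 6.
Δz = y_cutting·Δb = 6 × (-6) = -36, so new z* = 1224 − 36 = 1188.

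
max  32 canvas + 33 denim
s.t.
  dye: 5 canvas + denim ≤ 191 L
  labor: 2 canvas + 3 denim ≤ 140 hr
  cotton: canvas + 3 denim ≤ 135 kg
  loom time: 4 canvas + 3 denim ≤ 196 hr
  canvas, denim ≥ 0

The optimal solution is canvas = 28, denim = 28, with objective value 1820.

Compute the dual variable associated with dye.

0

Check each constraint at x*: dye 168/191 (slack 23); labor 140/140 (tight); cotton 112/135 (slack 23); loom time 196/196 (tight).
By complementary slackness, y = 0 for the non-binding constraints.
The binding rows give the dual system: 2·y_labor + 4·y_loom time = 32 and 3·y_labor + 3·y_loom time = 33.
→ y_labor = 6 and y_loom time = 5.
Shadow price of dye = 0.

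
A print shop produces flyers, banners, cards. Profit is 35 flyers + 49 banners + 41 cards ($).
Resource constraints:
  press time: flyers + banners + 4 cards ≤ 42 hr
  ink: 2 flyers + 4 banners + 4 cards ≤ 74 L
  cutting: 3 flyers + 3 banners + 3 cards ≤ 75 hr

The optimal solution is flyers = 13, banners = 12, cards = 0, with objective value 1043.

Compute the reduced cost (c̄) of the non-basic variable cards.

-8

At the optimum: press time uses 25 of 42 (slack = 17); ink uses 74 of 74 (binding); cutting uses 75 of 75 (binding).
Slack constraints have shadow price 0 (complementary slackness).
Dual feasibility on the basic columns requires 2·y_ink + 3·y_cutting = 35, 4·y_ink + 3·y_cutting = 49.
This yields shadow prices y_ink = 7, y_cutting = 7.
Reduced cost of cards: c₃ − yᵀa₃ = 41 − (7·4 + 7·3) = 41 − 49 = -8.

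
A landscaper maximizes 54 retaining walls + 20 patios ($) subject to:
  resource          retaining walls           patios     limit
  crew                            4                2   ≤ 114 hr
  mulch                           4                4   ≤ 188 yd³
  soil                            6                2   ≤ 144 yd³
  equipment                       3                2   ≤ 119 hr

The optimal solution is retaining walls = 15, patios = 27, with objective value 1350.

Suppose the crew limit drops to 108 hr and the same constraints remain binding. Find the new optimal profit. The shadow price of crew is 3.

1332

Δb = -6, so new z* = 1350 + (3)·(-6) = 1350 − 18 = 1332.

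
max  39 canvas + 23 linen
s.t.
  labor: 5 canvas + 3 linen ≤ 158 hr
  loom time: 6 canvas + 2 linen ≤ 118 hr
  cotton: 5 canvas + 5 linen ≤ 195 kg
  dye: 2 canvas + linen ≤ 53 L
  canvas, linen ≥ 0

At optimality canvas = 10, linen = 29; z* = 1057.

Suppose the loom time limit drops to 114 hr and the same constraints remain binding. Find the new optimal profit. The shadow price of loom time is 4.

Δb = -4, so new z* = 1057 + (4)·(-4) = 1057 − 16 = 1041.

1041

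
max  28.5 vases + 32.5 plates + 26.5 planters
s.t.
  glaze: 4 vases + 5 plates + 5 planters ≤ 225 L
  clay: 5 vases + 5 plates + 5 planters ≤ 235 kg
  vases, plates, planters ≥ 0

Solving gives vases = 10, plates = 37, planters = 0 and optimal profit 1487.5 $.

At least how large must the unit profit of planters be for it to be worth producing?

Both glaze and clay are binding at x*.
From A_Bᵀ y = c: 4·y_glaze + 5·y_clay = 28.5; 5·y_glaze + 5·y_clay = 32.5.
→ y_glaze = 4 and y_clay = 2.5.
planters enters the basis when its profit ≥ yᵀa₃ = 4·5 + 2.5·5 = 32.5.

32.5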